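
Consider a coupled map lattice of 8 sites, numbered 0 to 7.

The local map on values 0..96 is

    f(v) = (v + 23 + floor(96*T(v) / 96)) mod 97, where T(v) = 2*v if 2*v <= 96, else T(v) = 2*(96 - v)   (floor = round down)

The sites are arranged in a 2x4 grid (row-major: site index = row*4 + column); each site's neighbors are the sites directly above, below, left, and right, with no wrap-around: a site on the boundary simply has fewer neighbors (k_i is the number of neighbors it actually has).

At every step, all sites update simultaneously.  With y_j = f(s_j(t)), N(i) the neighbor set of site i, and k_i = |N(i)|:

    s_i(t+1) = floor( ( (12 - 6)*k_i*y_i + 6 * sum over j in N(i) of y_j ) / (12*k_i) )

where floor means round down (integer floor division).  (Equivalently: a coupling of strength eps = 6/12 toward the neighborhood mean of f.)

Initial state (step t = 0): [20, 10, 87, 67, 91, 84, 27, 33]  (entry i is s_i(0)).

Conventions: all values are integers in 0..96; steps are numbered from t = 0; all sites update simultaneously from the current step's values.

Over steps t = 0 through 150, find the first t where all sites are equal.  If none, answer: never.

Answer: never
Key observation: The state at step 12 reappears at step 14 — the system is in a cycle of period 2 from step 12 on.  No step 0..14 is synchronized, and the cycle repeats forever, so no step up to 150 (or ever) has all sites equal.

Derivation:
t=0: [20, 10, 87, 67, 91, 84, 27, 33]  (not all equal)
t=1: [61, 51, 34, 39, 42, 31, 18, 27]  (not all equal)
t=2: [58, 50, 45, 30, 45, 42, 47, 33]  (not all equal)
t=3: [62, 62, 55, 29, 58, 58, 56, 33]  (not all equal)
t=4: [57, 57, 53, 28, 59, 59, 55, 31]  (not all equal)
t=5: [60, 61, 54, 26, 59, 60, 55, 27]  (not all equal)
t=6: [58, 58, 52, 19, 58, 58, 53, 20]  (not all equal)
t=7: [60, 61, 67, 77, 60, 60, 67, 77]  (not all equal)
t=8: [57, 56, 50, 43, 58, 56, 50, 43]  (not all equal)
t=9: [61, 62, 64, 58, 60, 62, 64, 58]  (not all equal)
t=10: [57, 55, 55, 58, 57, 56, 55, 58]  (not all equal)
t=11: [61, 62, 62, 60, 61, 62, 62, 60]  (not all equal)
t=12: [56, 56, 56, 57, 56, 56, 56, 57]  (not all equal)
t=13: [62, 62, 61, 61, 62, 62, 61, 61]  (not all equal)
t=14: [56, 56, 56, 57, 56, 56, 56, 57]  (not all equal)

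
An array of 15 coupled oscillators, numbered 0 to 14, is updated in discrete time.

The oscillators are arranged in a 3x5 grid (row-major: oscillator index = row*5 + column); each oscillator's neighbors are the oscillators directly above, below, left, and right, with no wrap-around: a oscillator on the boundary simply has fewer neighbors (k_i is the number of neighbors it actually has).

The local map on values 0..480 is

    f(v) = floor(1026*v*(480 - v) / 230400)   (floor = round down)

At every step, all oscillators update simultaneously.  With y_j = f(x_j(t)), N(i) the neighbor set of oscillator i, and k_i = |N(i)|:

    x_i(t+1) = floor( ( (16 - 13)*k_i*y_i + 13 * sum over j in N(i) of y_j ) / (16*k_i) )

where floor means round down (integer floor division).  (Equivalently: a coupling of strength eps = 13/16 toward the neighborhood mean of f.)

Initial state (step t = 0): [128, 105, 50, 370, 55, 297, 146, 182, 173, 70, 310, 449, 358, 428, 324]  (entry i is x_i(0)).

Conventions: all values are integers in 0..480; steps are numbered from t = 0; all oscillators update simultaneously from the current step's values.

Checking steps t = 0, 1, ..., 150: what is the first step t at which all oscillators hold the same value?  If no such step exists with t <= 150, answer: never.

Simulating step by step:
t=0: [128, 105, 50, 370, 55, 297, 146, 182, 173, 70, 310, 449, 358, 428, 324]  (not all equal)
t=1: [206, 171, 179, 151, 144, 221, 186, 195, 175, 176, 166, 186, 144, 195, 134]  (not all equal)
t=2: [245, 242, 235, 228, 226, 244, 244, 236, 238, 222, 245, 232, 239, 224, 235]  (not all equal)
t=3: [256, 256, 255, 255, 255, 256, 256, 256, 255, 255, 256, 256, 255, 255, 255]  (not all equal)
t=4: [255, 255, 255, 255, 255, 255, 255, 255, 255, 255, 255, 255, 255, 255, 255]  (all equal)

Answer: 4
Key observation: Synchronization is absorbing here: once all oscillators are equal they stay equal, and step 4 is the first all-equal step.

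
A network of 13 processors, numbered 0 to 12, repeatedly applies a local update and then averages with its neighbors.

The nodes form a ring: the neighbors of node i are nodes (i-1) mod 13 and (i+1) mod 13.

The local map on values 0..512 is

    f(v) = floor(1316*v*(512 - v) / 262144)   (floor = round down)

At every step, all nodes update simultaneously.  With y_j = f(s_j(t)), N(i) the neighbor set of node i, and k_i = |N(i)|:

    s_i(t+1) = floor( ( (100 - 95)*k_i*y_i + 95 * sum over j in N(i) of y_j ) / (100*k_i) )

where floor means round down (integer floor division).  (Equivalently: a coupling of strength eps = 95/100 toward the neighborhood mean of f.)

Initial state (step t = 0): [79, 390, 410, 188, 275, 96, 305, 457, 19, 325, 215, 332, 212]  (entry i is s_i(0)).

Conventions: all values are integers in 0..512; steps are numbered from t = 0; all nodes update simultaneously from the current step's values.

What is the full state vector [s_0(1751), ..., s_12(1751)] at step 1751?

Simulating step by step:
t=0: [79, 390, 410, 188, 275, 96, 305, 457, 19, 325, 215, 332, 212]
t=1: [273, 192, 268, 269, 256, 315, 170, 178, 207, 189, 303, 318, 239]
t=2: [317, 326, 318, 328, 319, 310, 303, 303, 302, 315, 307, 321, 318]
t=3: [306, 309, 303, 308, 308, 313, 315, 317, 314, 316, 309, 311, 308]
t=4: [314, 316, 314, 315, 313, 312, 311, 311, 310, 312, 311, 314, 314]
t=5: [311, 311, 310, 311, 312, 312, 313, 313, 313, 313, 312, 312, 312]
t=6: [313, 313, 313, 313, 313, 312, 312, 312, 312, 312, 312, 313, 313]
t=7: [312, 312, 312, 312, 312, 312, 313, 313, 313, 313, 312, 312, 312]
t=8: [313, 313, 313, 313, 313, 312, 312, 312, 312, 312, 312, 313, 313]

Answer: [312, 312, 312, 312, 312, 312, 313, 313, 313, 313, 312, 312, 312]
Key observation: The state at step 6, [313, 313, 313, 313, 313, 312, 312, 312, 312, 312, 312, 313, 313], reappears at step 8: the system is in a cycle of period 2 from step 6 on.  Therefore the state at step 1751 equals the state at step 6 + ((1751 - 6) mod 2) = 7, which is [312, 312, 312, 312, 312, 312, 313, 313, 313, 313, 312, 312, 312].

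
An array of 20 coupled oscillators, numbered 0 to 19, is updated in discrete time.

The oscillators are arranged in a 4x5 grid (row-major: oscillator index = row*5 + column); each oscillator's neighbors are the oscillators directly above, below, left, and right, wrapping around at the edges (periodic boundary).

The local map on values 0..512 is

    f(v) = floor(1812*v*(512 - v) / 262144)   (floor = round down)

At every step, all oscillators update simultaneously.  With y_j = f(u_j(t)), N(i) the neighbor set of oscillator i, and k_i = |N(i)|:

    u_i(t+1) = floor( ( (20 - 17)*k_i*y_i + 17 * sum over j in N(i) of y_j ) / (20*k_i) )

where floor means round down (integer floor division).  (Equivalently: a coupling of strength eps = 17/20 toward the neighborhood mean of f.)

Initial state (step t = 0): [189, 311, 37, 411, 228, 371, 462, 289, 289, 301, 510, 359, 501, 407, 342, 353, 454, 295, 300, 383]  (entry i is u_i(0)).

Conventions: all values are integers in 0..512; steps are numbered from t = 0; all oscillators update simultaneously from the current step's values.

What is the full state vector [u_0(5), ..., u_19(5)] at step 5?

Simulating step by step:
t=0: [189, 311, 37, 411, 228, 371, 462, 289, 289, 301, 510, 359, 501, 407, 342, 353, 454, 295, 300, 383]
t=1: [408, 252, 359, 351, 383, 272, 367, 228, 378, 417, 325, 138, 337, 325, 290, 260, 375, 232, 355, 406]
t=2: [404, 364, 426, 367, 317, 355, 417, 386, 377, 378, 425, 382, 416, 400, 366, 357, 416, 391, 388, 389]
t=3: [377, 290, 335, 344, 350, 308, 346, 295, 342, 378, 352, 280, 320, 328, 319, 304, 344, 290, 333, 370]
t=4: [415, 397, 429, 402, 369, 381, 435, 412, 401, 403, 429, 409, 436, 415, 386, 384, 437, 416, 406, 408]
t=5: [331, 255, 287, 303, 305, 276, 296, 257, 294, 332, 315, 241, 274, 290, 288, 272, 293, 253, 289, 327]

Answer: [331, 255, 287, 303, 305, 276, 296, 257, 294, 332, 315, 241, 274, 290, 288, 272, 293, 253, 289, 327]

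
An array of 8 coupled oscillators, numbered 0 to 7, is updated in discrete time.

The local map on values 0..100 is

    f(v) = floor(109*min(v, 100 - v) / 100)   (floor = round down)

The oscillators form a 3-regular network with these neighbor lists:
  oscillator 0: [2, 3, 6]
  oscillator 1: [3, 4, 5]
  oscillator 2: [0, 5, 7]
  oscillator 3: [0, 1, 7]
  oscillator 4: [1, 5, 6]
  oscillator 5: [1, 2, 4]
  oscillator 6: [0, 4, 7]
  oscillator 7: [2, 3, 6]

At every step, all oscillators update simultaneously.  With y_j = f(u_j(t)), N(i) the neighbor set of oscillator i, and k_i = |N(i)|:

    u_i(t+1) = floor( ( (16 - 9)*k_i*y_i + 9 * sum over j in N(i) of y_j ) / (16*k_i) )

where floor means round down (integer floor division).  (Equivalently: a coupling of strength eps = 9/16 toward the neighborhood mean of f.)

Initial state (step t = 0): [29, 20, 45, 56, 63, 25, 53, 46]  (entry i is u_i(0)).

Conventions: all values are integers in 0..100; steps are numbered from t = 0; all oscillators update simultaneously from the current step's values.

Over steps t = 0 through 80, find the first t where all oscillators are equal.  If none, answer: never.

Simulating step by step:
t=0: [29, 20, 45, 56, 63, 25, 53, 46]  (not all equal)
t=1: [41, 30, 41, 39, 36, 32, 45, 49]  (not all equal)
t=2: [44, 35, 43, 42, 38, 36, 46, 48]  (not all equal)
t=3: [47, 40, 46, 45, 41, 40, 48, 49]  (not all equal)
t=4: [50, 44, 49, 49, 45, 44, 50, 51]  (not all equal)
t=5: [53, 48, 52, 52, 49, 48, 52, 53]  (not all equal)
t=6: [51, 52, 51, 51, 52, 52, 51, 51]  (not all equal)
t=7: [53, 52, 52, 52, 52, 52, 52, 53]  (not all equal)
t=8: [51, 52, 51, 51, 52, 52, 51, 51]  (not all equal)

Answer: never
Key observation: The state at step 6 reappears at step 8 — the system is in a cycle of period 2 from step 6 on.  No step 0..8 is synchronized, and the cycle repeats forever, so no step up to 80 (or ever) has all oscillators equal.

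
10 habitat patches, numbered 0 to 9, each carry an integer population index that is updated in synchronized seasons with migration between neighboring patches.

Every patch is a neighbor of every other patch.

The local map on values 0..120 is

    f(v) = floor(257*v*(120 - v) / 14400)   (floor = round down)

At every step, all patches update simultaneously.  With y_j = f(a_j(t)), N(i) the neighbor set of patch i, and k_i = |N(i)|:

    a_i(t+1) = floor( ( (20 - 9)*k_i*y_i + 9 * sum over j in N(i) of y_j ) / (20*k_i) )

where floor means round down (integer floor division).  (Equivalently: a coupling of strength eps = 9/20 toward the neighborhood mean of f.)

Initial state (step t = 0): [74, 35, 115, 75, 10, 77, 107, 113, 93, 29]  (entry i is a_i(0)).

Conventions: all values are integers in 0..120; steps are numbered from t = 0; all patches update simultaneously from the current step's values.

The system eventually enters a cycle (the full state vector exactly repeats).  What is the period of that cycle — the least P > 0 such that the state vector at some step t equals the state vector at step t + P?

Answer: 2
Key observation: The state at step 4, [64, 64, 64, 64, 64, 64, 64, 64, 64, 64], reappears at step 6 — and no state repeats earlier — so the cycle the system enters has period 2.

Derivation:
t=0: [74, 35, 115, 75, 10, 77, 107, 113, 93, 29]
t=1: [49, 46, 24, 49, 29, 49, 31, 26, 41, 43]
t=2: [58, 57, 47, 58, 50, 58, 51, 48, 55, 56]
t=3: [63, 63, 61, 63, 62, 63, 62, 61, 62, 62]
t=4: [64, 64, 64, 64, 64, 64, 64, 64, 64, 64]
t=5: [63, 63, 63, 63, 63, 63, 63, 63, 63, 63]
t=6: [64, 64, 64, 64, 64, 64, 64, 64, 64, 64]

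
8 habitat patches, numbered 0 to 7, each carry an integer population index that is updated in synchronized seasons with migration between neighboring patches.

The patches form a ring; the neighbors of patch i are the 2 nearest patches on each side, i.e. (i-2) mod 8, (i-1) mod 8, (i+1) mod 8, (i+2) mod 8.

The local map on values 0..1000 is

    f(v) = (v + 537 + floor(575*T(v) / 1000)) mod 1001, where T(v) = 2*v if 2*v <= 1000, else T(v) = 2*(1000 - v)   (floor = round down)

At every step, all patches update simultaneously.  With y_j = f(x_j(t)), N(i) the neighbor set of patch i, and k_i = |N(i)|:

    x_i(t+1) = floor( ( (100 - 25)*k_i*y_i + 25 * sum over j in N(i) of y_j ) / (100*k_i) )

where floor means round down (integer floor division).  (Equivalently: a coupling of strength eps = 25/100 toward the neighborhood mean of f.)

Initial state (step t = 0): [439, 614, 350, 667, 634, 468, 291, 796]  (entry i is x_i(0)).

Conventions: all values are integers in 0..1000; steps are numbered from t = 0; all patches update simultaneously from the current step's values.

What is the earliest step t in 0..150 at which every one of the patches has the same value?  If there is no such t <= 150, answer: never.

Simulating step by step:
t=0: [439, 614, 350, 667, 634, 468, 291, 796]  (not all equal)
t=1: [459, 564, 356, 564, 541, 525, 256, 535]  (not all equal)
t=2: [491, 577, 371, 582, 552, 573, 210, 567]  (not all equal)
t=3: [600, 581, 399, 581, 609, 624, 890, 623]  (not all equal)
t=4: [580, 584, 443, 584, 578, 590, 562, 590]  (not all equal)
t=5: [592, 591, 515, 591, 592, 597, 600, 597]  (not all equal)
t=6: [597, 597, 605, 597, 597, 596, 596, 596]  (not all equal)
t=7: [595, 595, 595, 595, 595, 596, 596, 596]  (not all equal)
t=8: [596, 596, 596, 596, 596, 596, 596, 596]  (all equal)

Answer: 8
Key observation: Synchronization is absorbing here: once all patches are equal they stay equal, and step 8 is the first all-equal step.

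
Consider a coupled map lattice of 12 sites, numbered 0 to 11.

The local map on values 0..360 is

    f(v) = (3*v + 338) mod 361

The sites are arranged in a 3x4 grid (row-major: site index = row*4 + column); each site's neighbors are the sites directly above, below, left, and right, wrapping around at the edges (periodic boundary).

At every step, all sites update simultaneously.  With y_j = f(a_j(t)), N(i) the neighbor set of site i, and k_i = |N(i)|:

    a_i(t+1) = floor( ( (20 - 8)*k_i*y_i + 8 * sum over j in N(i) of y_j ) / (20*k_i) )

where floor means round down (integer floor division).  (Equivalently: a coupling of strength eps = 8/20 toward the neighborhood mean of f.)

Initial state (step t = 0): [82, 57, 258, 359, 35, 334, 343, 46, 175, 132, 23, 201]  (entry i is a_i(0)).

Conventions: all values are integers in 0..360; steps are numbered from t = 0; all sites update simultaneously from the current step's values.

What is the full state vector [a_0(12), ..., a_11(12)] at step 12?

Answer: [175, 86, 174, 119, 182, 233, 262, 98, 127, 88, 291, 266]

Derivation:
t=0: [82, 57, 258, 359, 35, 334, 343, 46, 175, 132, 23, 201]
t=1: [204, 140, 98, 257, 122, 206, 215, 160, 138, 66, 82, 194]
t=2: [180, 112, 217, 94, 264, 221, 239, 140, 112, 157, 224, 156]
t=3: [186, 266, 279, 209, 106, 245, 286, 93, 225, 171, 249, 140]
t=4: [192, 106, 96, 201, 284, 269, 137, 222, 238, 147, 38, 100]
t=5: [210, 234, 222, 233, 150, 85, 86, 232, 261, 112, 117, 258]
t=6: [221, 298, 288, 275, 122, 232, 256, 251, 88, 279, 282, 116]
t=7: [248, 169, 106, 121, 289, 247, 67, 81, 248, 135, 116, 238]
t=8: [310, 177, 273, 324, 202, 258, 226, 229, 299, 129, 277, 322]
t=9: [185, 117, 119, 214, 200, 84, 225, 278, 154, 43, 110, 209]
t=10: [190, 280, 318, 238, 186, 231, 270, 154, 120, 157, 281, 219]
t=11: [205, 136, 184, 272, 195, 227, 108, 131, 274, 136, 122, 248]
t=12: [175, 86, 174, 119, 182, 233, 262, 98, 127, 88, 291, 266]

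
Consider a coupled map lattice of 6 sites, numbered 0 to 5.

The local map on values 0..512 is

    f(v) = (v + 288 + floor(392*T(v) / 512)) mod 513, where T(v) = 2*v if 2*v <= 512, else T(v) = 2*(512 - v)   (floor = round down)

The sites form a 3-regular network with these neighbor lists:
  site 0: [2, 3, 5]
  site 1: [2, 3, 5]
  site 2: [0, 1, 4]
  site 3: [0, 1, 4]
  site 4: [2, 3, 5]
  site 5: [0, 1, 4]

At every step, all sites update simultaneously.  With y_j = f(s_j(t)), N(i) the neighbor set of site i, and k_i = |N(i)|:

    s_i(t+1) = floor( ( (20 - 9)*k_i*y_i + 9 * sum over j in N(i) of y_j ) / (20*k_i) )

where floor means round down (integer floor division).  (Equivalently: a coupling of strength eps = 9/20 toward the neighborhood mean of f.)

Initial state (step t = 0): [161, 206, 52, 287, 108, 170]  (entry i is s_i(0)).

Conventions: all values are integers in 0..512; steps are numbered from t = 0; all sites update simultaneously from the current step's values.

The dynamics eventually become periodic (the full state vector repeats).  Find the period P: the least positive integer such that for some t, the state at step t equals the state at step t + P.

Answer: 1
Key observation: The state at step 9, [365, 365, 365, 365, 365, 365], reappears at step 10 — and no state repeats earlier — so the cycle the system enters has period 1.

Derivation:
t=0: [161, 206, 52, 287, 108, 170]
t=1: [254, 317, 309, 302, 180, 191]
t=2: [386, 372, 372, 374, 284, 297]
t=3: [362, 366, 366, 366, 392, 388]
t=4: [363, 362, 362, 362, 354, 355]
t=5: [366, 366, 366, 366, 368, 368]
t=6: [363, 363, 363, 363, 363, 363]
t=7: [366, 366, 366, 366, 366, 366]
t=8: [364, 364, 364, 364, 364, 364]
t=9: [365, 365, 365, 365, 365, 365]
t=10: [365, 365, 365, 365, 365, 365]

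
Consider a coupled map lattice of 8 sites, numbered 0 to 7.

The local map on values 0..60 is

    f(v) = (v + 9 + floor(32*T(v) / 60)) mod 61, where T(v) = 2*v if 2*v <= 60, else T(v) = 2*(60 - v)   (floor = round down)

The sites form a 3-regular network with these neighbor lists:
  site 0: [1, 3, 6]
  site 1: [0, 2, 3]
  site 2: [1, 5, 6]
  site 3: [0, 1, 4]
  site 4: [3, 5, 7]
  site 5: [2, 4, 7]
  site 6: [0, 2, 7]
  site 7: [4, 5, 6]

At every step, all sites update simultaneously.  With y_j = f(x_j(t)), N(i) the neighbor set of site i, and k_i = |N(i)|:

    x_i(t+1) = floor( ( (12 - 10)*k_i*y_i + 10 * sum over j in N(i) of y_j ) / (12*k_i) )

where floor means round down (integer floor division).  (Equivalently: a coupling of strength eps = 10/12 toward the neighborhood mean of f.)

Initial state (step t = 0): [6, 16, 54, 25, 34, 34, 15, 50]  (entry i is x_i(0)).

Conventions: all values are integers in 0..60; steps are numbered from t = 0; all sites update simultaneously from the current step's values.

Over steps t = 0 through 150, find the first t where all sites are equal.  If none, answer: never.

Answer: never
Key observation: The state at step 10 reappears at step 18 — the system is in a cycle of period 8 from step 10 on.  No step 0..18 is synchronized, and the cycle repeats forever, so no step up to 150 (or ever) has all sites equal.

Derivation:
t=0: [6, 16, 54, 25, 34, 34, 15, 50]  (not all equal)
t=1: [42, 31, 26, 30, 22, 8, 16, 17]  (not all equal)
t=2: [18, 7, 21, 21, 30, 31, 22, 40]  (not all equal)
t=3: [43, 45, 32, 30, 21, 21, 38, 21]  (not all equal)
t=4: [9, 9, 20, 21, 40, 40, 20, 40]  (not all equal)
t=5: [40, 40, 32, 26, 20, 20, 32, 20]  (not all equal)
t=6: [6, 6, 20, 19, 36, 38, 20, 38]  (not all equal)
t=7: [36, 36, 30, 22, 19, 20, 30, 20]  (not all equal)
t=8: [21, 21, 20, 27, 50, 38, 20, 38]  (not all equal)
t=9: [37, 37, 39, 31, 7, 20, 39, 20]  (not all equal)
t=10: [9, 9, 20, 12, 34, 31, 20, 31]  (not all equal)
t=11: [35, 35, 32, 23, 15, 20, 32, 20]  (not all equal)
t=12: [22, 22, 20, 25, 50, 35, 20, 35]  (not all equal)
t=13: [54, 54, 39, 42, 23, 20, 39, 20]  (not all equal)
t=14: [8, 8, 20, 21, 39, 40, 20, 40]  (not all equal)
t=15: [39, 39, 31, 25, 20, 20, 31, 20]  (not all equal)
t=16: [23, 23, 20, 28, 52, 38, 20, 38]  (not all equal)
t=17: [40, 40, 40, 34, 7, 20, 40, 20]  (not all equal)
t=18: [9, 9, 20, 12, 34, 31, 20, 31]  (not all equal)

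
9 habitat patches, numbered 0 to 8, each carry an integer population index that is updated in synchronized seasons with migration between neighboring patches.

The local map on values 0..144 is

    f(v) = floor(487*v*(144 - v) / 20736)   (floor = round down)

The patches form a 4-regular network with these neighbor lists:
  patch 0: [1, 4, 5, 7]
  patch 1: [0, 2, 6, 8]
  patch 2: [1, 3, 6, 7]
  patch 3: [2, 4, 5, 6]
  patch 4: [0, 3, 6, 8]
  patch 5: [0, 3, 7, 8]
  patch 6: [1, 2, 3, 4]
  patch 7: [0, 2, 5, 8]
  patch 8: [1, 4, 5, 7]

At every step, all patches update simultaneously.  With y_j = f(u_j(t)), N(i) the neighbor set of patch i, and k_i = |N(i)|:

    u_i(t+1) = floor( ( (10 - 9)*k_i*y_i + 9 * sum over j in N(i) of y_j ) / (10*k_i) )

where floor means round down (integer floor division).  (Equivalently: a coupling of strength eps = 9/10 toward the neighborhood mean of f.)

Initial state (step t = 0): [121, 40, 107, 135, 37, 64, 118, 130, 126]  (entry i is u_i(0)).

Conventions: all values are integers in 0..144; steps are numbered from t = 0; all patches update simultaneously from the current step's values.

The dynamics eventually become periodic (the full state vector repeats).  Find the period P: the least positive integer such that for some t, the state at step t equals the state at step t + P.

Simulating step by step:
t=0: [121, 40, 107, 135, 37, 64, 118, 130, 126]
t=1: [85, 73, 62, 87, 58, 54, 76, 78, 84]
t=2: [117, 118, 119, 117, 117, 117, 118, 117, 118]
t=3: [73, 71, 72, 72, 73, 73, 72, 72, 73]
t=4: [121, 121, 121, 121, 121, 121, 121, 121, 121]
t=5: [65, 65, 65, 65, 65, 65, 65, 65, 65]
t=6: [120, 120, 120, 120, 120, 120, 120, 120, 120]
t=7: [67, 67, 67, 67, 67, 67, 67, 67, 67]
t=8: [121, 121, 121, 121, 121, 121, 121, 121, 121]

Answer: 4
Key observation: The state at step 4, [121, 121, 121, 121, 121, 121, 121, 121, 121], reappears at step 8 — and no state repeats earlier — so the cycle the system enters has period 4.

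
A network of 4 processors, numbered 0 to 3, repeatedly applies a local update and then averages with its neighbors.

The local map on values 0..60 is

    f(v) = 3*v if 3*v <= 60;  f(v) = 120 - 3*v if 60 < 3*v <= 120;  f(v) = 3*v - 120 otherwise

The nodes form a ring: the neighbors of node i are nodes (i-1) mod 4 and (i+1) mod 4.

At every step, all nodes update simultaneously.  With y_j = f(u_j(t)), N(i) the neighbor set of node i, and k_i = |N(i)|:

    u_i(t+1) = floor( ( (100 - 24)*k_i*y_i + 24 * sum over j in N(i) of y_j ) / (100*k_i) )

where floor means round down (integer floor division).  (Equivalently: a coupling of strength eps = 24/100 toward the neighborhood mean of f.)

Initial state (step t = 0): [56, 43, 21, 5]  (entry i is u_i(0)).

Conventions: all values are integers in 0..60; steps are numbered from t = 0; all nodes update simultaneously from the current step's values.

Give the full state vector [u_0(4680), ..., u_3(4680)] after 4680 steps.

Simulating step by step:
t=0: [56, 43, 21, 5]
t=1: [39, 19, 46, 24]
t=2: [14, 45, 26, 39]
t=3: [34, 21, 34, 12]
t=4: [24, 47, 24, 31]
t=5: [42, 27, 42, 32]
t=6: [12, 31, 12, 19]
t=7: [37, 29, 37, 51]
t=8: [14, 27, 14, 27]
t=9: [41, 39, 41, 39]
t=10: [3, 3, 3, 3]
t=11: [9, 9, 9, 9]
t=12: [27, 27, 27, 27]
t=13: [39, 39, 39, 39]
t=14: [3, 3, 3, 3]

Answer: [27, 27, 27, 27]
Key observation: The state at step 10, [3, 3, 3, 3], reappears at step 14: the system is in a cycle of period 4 from step 10 on.  Therefore the state at step 4680 equals the state at step 10 + ((4680 - 10) mod 4) = 12, which is [27, 27, 27, 27].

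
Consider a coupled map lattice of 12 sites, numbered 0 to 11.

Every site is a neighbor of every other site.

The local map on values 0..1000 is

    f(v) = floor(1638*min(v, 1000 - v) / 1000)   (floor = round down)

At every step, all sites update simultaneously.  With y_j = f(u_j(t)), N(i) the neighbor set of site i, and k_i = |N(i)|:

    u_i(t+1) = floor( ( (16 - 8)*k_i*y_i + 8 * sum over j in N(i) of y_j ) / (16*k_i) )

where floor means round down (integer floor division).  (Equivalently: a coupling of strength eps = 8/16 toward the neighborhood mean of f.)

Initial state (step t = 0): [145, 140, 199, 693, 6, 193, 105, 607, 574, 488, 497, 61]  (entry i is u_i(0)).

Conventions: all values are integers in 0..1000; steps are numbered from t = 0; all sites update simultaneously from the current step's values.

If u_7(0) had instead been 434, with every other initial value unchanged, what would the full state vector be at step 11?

Simulating step by step:
t=0: [145, 140, 199, 693, 6, 193, 105, 434, 574, 488, 497, 61]
t=1: [330, 327, 370, 451, 227, 366, 300, 545, 539, 586, 593, 268]
t=2: [571, 568, 601, 661, 494, 597, 548, 664, 668, 633, 628, 524]
t=3: [678, 680, 656, 611, 727, 659, 695, 609, 606, 632, 636, 713]
t=4: [544, 543, 560, 594, 508, 558, 531, 595, 598, 578, 575, 518]
t=5: [733, 734, 721, 696, 760, 722, 743, 695, 693, 708, 710, 752]
t=6: [446, 445, 455, 473, 426, 454, 438, 474, 476, 465, 463, 432]
t=7: [737, 736, 743, 757, 722, 742, 731, 757, 759, 751, 749, 726]
t=8: [425, 426, 420, 410, 436, 421, 429, 410, 408, 414, 416, 433]
t=9: [691, 692, 687, 680, 700, 688, 694, 680, 679, 683, 685, 697]
t=10: [508, 507, 511, 516, 501, 510, 506, 516, 517, 514, 512, 504]
t=11: [803, 804, 801, 797, 808, 801, 805, 797, 796, 799, 800, 806]

Answer: [803, 804, 801, 797, 808, 801, 805, 797, 796, 799, 800, 806]
Key observation: This trace re-runs the system from the modified initial state.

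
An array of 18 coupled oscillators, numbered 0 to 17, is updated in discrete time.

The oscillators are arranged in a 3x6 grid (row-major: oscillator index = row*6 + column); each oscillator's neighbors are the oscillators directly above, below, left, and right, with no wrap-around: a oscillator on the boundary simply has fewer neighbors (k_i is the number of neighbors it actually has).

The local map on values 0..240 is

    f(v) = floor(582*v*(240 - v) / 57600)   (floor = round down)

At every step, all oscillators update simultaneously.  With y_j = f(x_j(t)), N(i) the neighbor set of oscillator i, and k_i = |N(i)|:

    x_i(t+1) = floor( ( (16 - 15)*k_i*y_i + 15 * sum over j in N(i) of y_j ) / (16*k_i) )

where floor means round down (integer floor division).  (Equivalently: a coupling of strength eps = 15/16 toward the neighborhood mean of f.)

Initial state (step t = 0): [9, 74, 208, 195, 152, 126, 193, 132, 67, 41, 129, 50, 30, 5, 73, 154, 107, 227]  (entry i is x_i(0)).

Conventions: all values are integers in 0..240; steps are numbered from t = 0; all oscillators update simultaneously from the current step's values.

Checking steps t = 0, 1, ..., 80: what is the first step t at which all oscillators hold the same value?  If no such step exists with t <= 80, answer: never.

Simulating step by step:
t=0: [9, 74, 208, 195, 152, 126, 193, 132, 67, 41, 129, 50, 30, 5, 73, 154, 107, 227]  (not all equal)
t=1: [102, 80, 107, 94, 126, 116, 76, 89, 104, 118, 115, 105, 51, 103, 89, 117, 104, 113]  (not all equal)
t=2: [127, 139, 136, 143, 142, 144, 124, 134, 139, 142, 143, 144, 131, 123, 142, 140, 144, 142]  (not all equal)
t=3: [143, 143, 140, 140, 139, 139, 144, 143, 141, 140, 139, 139, 144, 142, 142, 139, 140, 139]  (not all equal)
t=4: [139, 140, 140, 141, 141, 141, 139, 140, 140, 141, 141, 141, 139, 139, 140, 140, 141, 141]  (not all equal)
t=5: [141, 141, 141, 141, 141, 141, 141, 141, 141, 141, 141, 141, 141, 141, 141, 141, 141, 141]  (all equal)

Answer: 5
Key observation: Synchronization is absorbing here: once all oscillators are equal they stay equal, and step 5 is the first all-equal step.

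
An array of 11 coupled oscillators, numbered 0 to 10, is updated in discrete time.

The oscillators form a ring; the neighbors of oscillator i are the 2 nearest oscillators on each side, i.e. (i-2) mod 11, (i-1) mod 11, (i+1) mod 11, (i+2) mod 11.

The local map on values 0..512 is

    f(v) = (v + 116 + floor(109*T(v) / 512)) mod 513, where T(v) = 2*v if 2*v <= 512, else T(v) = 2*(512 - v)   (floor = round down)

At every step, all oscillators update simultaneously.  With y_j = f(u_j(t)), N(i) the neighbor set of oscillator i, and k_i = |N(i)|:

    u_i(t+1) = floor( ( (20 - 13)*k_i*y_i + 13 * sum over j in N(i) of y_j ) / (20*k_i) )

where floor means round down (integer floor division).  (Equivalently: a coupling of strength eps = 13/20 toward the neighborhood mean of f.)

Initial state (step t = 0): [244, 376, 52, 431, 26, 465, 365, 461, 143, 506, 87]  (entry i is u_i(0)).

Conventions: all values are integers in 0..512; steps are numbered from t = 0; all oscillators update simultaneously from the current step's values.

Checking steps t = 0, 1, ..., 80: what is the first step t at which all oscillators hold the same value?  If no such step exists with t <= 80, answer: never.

Answer: 38
Key observation: Synchronization is absorbing here: once all oscillators are equal they stay equal, and step 38 is the first all-equal step.

Derivation:
t=0: [244, 376, 52, 431, 26, 465, 365, 461, 143, 506, 87]  (not all equal)
t=1: [255, 168, 183, 99, 114, 85, 115, 118, 187, 218, 234]  (not all equal)
t=2: [428, 377, 354, 292, 284, 261, 289, 314, 367, 408, 423]  (not all equal)
t=3: [52, 119, 187, 344, 418, 412, 339, 173, 111, 45, 52]  (not all equal)
t=4: [235, 226, 223, 133, 98, 94, 127, 212, 217, 228, 217]  (not all equal)
t=5: [440, 415, 387, 330, 298, 294, 323, 375, 405, 433, 433]  (not all equal)
t=6: [64, 52, 120, 183, 267, 266, 180, 114, 47, 61, 65]  (not all equal)
t=7: [216, 241, 305, 367, 417, 415, 363, 299, 236, 213, 199]  (not all equal)
t=8: [438, 381, 336, 187, 123, 122, 185, 332, 377, 435, 424]  (not all equal)
t=9: [55, 99, 131, 236, 274, 273, 234, 129, 98, 54, 57]  (not all equal)
t=10: [221, 276, 332, 408, 446, 446, 406, 329, 274, 220, 214]  (not all equal)
t=11: [370, 321, 175, 126, 58, 58, 125, 173, 320, 369, 446]  (not all equal)
t=12: [89, 126, 214, 227, 256, 256, 226, 212, 125, 88, 38]  (not all equal)
t=13: [267, 309, 384, 426, 457, 456, 425, 382, 308, 267, 233]  (not all equal)
t=14: [412, 348, 200, 139, 70, 69, 138, 199, 347, 411, 480]  (not all equal)
t=15: [113, 148, 238, 248, 276, 276, 247, 237, 147, 112, 58]  (not all equal)
t=16: [300, 341, 413, 451, 478, 478, 450, 412, 340, 299, 264]  (not all equal)
t=17: [350, 188, 133, 70, 83, 83, 70, 132, 188, 349, 339]  (not all equal)
t=18: [125, 224, 245, 263, 239, 239, 263, 245, 224, 125, 136]  (not all equal)
t=19: [347, 404, 434, 464, 466, 466, 464, 434, 404, 347, 345]  (not all equal)
t=20: [33, 50, 64, 78, 84, 84, 78, 64, 50, 33, 30]  (not all equal)
t=21: [173, 188, 204, 219, 227, 227, 219, 204, 188, 173, 169]  (not all equal)
t=22: [371, 386, 404, 420, 430, 430, 420, 404, 386, 371, 367]  (not all equal)
t=23: [37, 43, 51, 58, 62, 62, 58, 51, 43, 37, 35]  (not all equal)
t=24: [172, 178, 187, 194, 199, 199, 194, 187, 178, 172, 169]  (not all equal)
t=25: [364, 371, 380, 388, 393, 393, 388, 380, 371, 364, 361]  (not all equal)
t=26: [31, 34, 38, 41, 43, 43, 41, 38, 34, 31, 30]  (not all equal)
t=27: [161, 164, 169, 172, 174, 174, 172, 169, 164, 161, 160]  (not all equal)
t=28: [347, 350, 355, 359, 361, 361, 359, 355, 350, 347, 345]  (not all equal)
t=29: [20, 21, 24, 25, 27, 27, 25, 24, 21, 20, 19]  (not all equal)
t=30: [144, 146, 149, 150, 152, 152, 150, 149, 146, 144, 143]  (not all equal)
t=31: [322, 324, 327, 329, 330, 330, 329, 327, 324, 322, 321]  (not all equal)
t=32: [5, 6, 7, 8, 9, 9, 8, 7, 6, 5, 5]  (not all equal)
t=33: [123, 124, 125, 126, 127, 127, 126, 125, 124, 123, 123]  (not all equal)
t=34: [291, 292, 293, 295, 295, 295, 295, 293, 292, 291, 291]  (not all equal)
t=35: [501, 501, 502, 502, 502, 502, 502, 502, 501, 501, 501]  (not all equal)
t=36: [108, 108, 108, 108, 109, 109, 108, 108, 108, 108, 108]  (not all equal)
t=37: [269, 269, 269, 269, 270, 270, 269, 269, 269, 269, 269]  (not all equal)
t=38: [488, 488, 488, 488, 488, 488, 488, 488, 488, 488, 488]  (all equal)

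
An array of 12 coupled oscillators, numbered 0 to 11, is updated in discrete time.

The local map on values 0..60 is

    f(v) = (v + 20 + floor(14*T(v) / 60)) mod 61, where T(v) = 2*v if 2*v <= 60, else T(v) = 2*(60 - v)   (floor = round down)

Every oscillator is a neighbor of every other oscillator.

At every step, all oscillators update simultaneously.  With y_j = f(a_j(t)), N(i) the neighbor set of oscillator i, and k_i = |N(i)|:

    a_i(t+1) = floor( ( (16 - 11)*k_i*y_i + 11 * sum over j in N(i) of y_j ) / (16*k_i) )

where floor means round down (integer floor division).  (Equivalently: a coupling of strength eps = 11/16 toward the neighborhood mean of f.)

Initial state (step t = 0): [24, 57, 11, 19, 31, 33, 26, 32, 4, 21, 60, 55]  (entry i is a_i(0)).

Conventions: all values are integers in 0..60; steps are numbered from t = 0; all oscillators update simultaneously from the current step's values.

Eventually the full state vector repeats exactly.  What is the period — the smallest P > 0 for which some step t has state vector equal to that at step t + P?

Answer: 2
Key observation: The state at step 8, [23, 34, 23, 23, 34, 34, 23, 34, 34, 23, 34, 34], reappears at step 10 — and no state repeats earlier — so the cycle the system enters has period 2.

Derivation:
t=0: [24, 57, 11, 19, 31, 33, 26, 32, 4, 21, 60, 55]
t=1: [34, 25, 29, 32, 21, 21, 35, 21, 27, 33, 25, 24]
t=2: [25, 38, 24, 25, 37, 37, 25, 37, 39, 25, 38, 38]
t=3: [34, 22, 34, 34, 21, 21, 34, 21, 22, 34, 22, 22]
t=4: [25, 36, 25, 25, 36, 36, 25, 36, 36, 25, 36, 36]
t=5: [34, 21, 34, 34, 21, 21, 34, 21, 21, 34, 21, 21]
t=6: [24, 35, 24, 24, 35, 35, 24, 35, 35, 24, 35, 35]
t=7: [33, 20, 33, 33, 20, 20, 33, 20, 20, 33, 20, 20]
t=8: [23, 34, 23, 23, 34, 34, 23, 34, 34, 23, 34, 34]
t=9: [32, 20, 32, 32, 20, 20, 32, 20, 20, 32, 20, 20]
t=10: [23, 34, 23, 23, 34, 34, 23, 34, 34, 23, 34, 34]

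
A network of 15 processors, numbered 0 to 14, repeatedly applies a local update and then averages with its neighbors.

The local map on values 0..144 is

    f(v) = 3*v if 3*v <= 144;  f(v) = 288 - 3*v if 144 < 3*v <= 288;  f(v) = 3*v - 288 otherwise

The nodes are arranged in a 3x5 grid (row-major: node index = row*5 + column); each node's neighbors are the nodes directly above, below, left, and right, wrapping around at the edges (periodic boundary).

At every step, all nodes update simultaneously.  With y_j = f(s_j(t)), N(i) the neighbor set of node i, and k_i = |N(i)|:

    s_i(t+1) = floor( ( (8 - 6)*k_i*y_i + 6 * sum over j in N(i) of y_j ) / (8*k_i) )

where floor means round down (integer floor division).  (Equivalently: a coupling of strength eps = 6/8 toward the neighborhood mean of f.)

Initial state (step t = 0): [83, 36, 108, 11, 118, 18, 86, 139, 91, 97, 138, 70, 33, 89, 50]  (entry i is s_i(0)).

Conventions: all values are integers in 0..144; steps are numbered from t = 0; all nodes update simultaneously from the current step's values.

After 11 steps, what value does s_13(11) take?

Simulating step by step:
t=0: [83, 36, 108, 11, 118, 18, 86, 139, 91, 97, 138, 70, 33, 89, 50]
t=1: [76, 61, 78, 34, 56, 50, 76, 66, 38, 51, 89, 87, 74, 58, 75]
t=2: [87, 63, 81, 100, 97, 86, 82, 77, 111, 115, 59, 54, 69, 93, 88]
t=3: [52, 69, 57, 22, 23, 51, 69, 54, 36, 33, 66, 93, 64, 32, 39]
t=4: [103, 83, 98, 89, 94, 109, 86, 106, 99, 105, 96, 67, 89, 96, 95]
t=5: [21, 36, 22, 9, 15, 24, 44, 19, 16, 17, 28, 38, 28, 10, 6]
t=6: [73, 97, 68, 42, 41, 79, 98, 76, 42, 47, 71, 105, 71, 40, 43]
t=7: [64, 35, 70, 116, 117, 67, 27, 69, 115, 115, 70, 36, 73, 115, 118]
t=8: [86, 94, 78, 62, 68, 80, 91, 73, 62, 65, 86, 89, 78, 61, 64]
t=9: [39, 24, 56, 90, 81, 43, 30, 59, 94, 85, 44, 24, 60, 92, 82]
t=10: [100, 92, 87, 38, 50, 102, 94, 88, 34, 49, 100, 93, 86, 35, 52]
t=11: [36, 13, 40, 98, 109, 36, 13, 36, 97, 108, 35, 13, 38, 97, 107]

Answer: s_13(11) = 97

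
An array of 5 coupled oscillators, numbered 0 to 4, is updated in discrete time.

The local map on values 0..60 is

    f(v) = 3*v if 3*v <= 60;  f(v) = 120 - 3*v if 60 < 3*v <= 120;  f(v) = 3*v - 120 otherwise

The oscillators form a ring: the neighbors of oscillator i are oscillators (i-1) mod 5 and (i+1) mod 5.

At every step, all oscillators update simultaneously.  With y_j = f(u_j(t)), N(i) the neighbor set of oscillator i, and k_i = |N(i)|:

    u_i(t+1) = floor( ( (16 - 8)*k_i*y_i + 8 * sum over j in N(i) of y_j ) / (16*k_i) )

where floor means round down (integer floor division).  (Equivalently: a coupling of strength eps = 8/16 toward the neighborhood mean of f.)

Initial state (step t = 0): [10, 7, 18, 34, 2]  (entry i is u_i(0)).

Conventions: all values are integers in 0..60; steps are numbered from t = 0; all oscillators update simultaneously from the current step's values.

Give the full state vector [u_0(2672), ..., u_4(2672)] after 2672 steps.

Simulating step by step:
t=0: [10, 7, 18, 34, 2]
t=1: [21, 31, 36, 24, 15]
t=2: [46, 30, 24, 38, 48]
t=3: [22, 31, 33, 21, 18]
t=4: [47, 32, 31, 47, 54]
t=5: [27, 24, 24, 27, 31]
t=6: [38, 45, 45, 38, 33]
t=7: [12, 12, 12, 12, 13]
t=8: [36, 36, 36, 36, 37]
t=9: [11, 12, 12, 11, 10]
t=10: [33, 35, 35, 33, 31]
t=11: [21, 16, 16, 21, 24]
t=12: [52, 50, 50, 52, 52]
t=13: [34, 31, 31, 34, 36]
t=14: [18, 24, 24, 18, 15]
t=15: [50, 49, 49, 50, 49]
t=16: [28, 27, 27, 28, 28]
t=17: [36, 38, 38, 36, 36]
t=18: [10, 7, 7, 10, 12]
t=19: [29, 23, 23, 29, 33]
t=20: [34, 46, 46, 34, 27]
t=21: [23, 18, 18, 23, 28]
t=22: [48, 53, 53, 48, 43]
t=23: [24, 35, 35, 24, 16]
t=24: [39, 23, 23, 39, 48]
t=25: [20, 39, 39, 20, 13]
t=26: [40, 17, 17, 40, 49]
t=27: [19, 38, 38, 19, 13]
t=28: [39, 18, 18, 39, 48]
t=29: [21, 41, 41, 21, 13]
t=30: [39, 16, 16, 39, 48]
t=31: [19, 36, 36, 19, 13]
t=32: [41, 23, 23, 41, 48]
t=33: [20, 39, 39, 20, 13]

Answer: [41, 23, 23, 41, 48]
Key observation: The state at step 25, [20, 39, 39, 20, 13], reappears at step 33: the system is in a cycle of period 8 from step 25 on.  Therefore the state at step 2672 equals the state at step 25 + ((2672 - 25) mod 8) = 32, which is [41, 23, 23, 41, 48].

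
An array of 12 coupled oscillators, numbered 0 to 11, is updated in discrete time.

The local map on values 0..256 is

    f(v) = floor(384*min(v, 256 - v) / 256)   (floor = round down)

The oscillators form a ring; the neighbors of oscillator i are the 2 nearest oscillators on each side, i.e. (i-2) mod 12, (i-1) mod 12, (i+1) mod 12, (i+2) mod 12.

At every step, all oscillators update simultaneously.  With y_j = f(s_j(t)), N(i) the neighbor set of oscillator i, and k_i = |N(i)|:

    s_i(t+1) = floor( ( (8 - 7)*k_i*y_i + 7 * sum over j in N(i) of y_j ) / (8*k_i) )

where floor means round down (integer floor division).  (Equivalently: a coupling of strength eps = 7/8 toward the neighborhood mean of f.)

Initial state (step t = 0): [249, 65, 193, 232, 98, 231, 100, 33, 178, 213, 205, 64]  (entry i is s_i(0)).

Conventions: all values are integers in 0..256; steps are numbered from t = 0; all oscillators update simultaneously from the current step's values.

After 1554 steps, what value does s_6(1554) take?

Answer: s_6(1554) = 131
Key observation: The state at step 31, [164, 167, 172, 177, 182, 186, 188, 185, 181, 176, 171, 166], reappears at step 35: the system is in a cycle of period 4 from step 31 on.  Therefore the state at step 1554 equals the state at step 31 + ((1554 - 31) mod 4) = 34, which is [107, 109, 113, 120, 126, 130, 131, 129, 125, 118, 112, 108].

Derivation:
t=0: [249, 65, 193, 232, 98, 231, 100, 33, 178, 213, 205, 64]
t=1: [80, 63, 75, 86, 87, 88, 95, 86, 88, 81, 72, 66]
t=2: [105, 112, 117, 118, 128, 132, 132, 131, 125, 117, 116, 109]
t=3: [168, 168, 173, 179, 182, 185, 187, 183, 181, 177, 170, 167]
t=4: [129, 126, 122, 117, 111, 109, 108, 109, 114, 120, 124, 128]
t=5: [187, 185, 180, 175, 170, 166, 165, 168, 172, 178, 183, 186]
t=6: [107, 110, 114, 121, 126, 130, 131, 128, 123, 117, 112, 108]
t=7: [165, 168, 173, 178, 182, 187, 188, 184, 180, 176, 169, 166]
t=8: [130, 128, 124, 117, 111, 108, 108, 109, 114, 121, 126, 130]
t=9: [189, 185, 181, 176, 170, 165, 165, 168, 173, 178, 183, 187]
t=10: [106, 108, 113, 120, 126, 130, 130, 128, 123, 117, 110, 107]
t=11: [163, 166, 172, 177, 182, 187, 188, 185, 180, 175, 168, 164]
t=12: [133, 130, 125, 118, 112, 108, 107, 109, 115, 122, 128, 132]
t=13: [187, 184, 180, 176, 171, 166, 165, 168, 174, 178, 182, 186]
t=14: [108, 110, 114, 120, 126, 129, 130, 128, 123, 117, 111, 109]
t=15: [165, 168, 173, 178, 183, 187, 188, 185, 180, 176, 170, 166]
t=16: [130, 128, 123, 117, 111, 107, 107, 109, 114, 120, 126, 129]
t=17: [188, 185, 180, 175, 169, 165, 164, 167, 172, 178, 183, 187]
t=18: [107, 109, 114, 121, 127, 131, 132, 129, 124, 117, 111, 107]
t=19: [164, 167, 173, 178, 182, 186, 187, 184, 180, 175, 169, 165]
t=20: [131, 129, 124, 118, 112, 109, 108, 110, 115, 121, 127, 131]
t=21: [188, 184, 181, 176, 171, 167, 166, 168, 174, 178, 182, 187]
t=22: [107, 109, 113, 120, 125, 129, 129, 127, 123, 117, 111, 108]
t=23: [164, 167, 172, 177, 182, 187, 188, 185, 180, 175, 169, 165]
t=24: [132, 129, 125, 118, 112, 108, 107, 109, 114, 121, 127, 131]
t=25: [188, 184, 181, 176, 171, 166, 165, 167, 173, 178, 182, 186]
t=26: [108, 109, 113, 120, 125, 129, 130, 128, 124, 118, 111, 108]
t=27: [164, 167, 172, 177, 182, 187, 188, 186, 181, 176, 171, 166]
t=28: [131, 129, 125, 118, 112, 108, 107, 108, 113, 119, 126, 130]
t=29: [188, 185, 181, 176, 171, 166, 164, 166, 171, 177, 181, 186]
t=30: [107, 109, 113, 120, 126, 130, 131, 130, 125, 119, 112, 108]
t=31: [164, 167, 172, 177, 182, 186, 188, 185, 181, 176, 171, 166]
t=32: [131, 129, 125, 118, 112, 108, 107, 109, 113, 120, 126, 130]
t=33: [188, 185, 181, 176, 171, 166, 164, 167, 172, 177, 182, 186]
t=34: [107, 109, 113, 120, 126, 130, 131, 129, 125, 118, 112, 108]
t=35: [164, 167, 172, 177, 182, 186, 188, 185, 181, 176, 171, 166]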